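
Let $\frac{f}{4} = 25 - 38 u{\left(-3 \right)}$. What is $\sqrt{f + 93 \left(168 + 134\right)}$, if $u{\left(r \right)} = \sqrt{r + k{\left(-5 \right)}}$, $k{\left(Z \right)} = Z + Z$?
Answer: $\sqrt{28186 - 152 i \sqrt{13}} \approx 167.89 - 1.632 i$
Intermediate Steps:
$k{\left(Z \right)} = 2 Z$
$u{\left(r \right)} = \sqrt{-10 + r}$ ($u{\left(r \right)} = \sqrt{r + 2 \left(-5\right)} = \sqrt{r - 10} = \sqrt{-10 + r}$)
$f = 100 - 152 i \sqrt{13}$ ($f = 4 \left(25 - 38 \sqrt{-10 - 3}\right) = 4 \left(25 - 38 \sqrt{-13}\right) = 4 \left(25 - 38 i \sqrt{13}\right) = 100 - 152 i \sqrt{13} \approx 100.0 - 548.04 i$)
$\sqrt{f + 93 \left(168 + 134\right)} = \sqrt{\left(100 - 152 i \sqrt{13}\right) + 93 \left(168 + 134\right)} = \sqrt{\left(100 - 152 i \sqrt{13}\right) + 93 \cdot 302} = \sqrt{\left(100 - 152 i \sqrt{13}\right) + 28086} = \sqrt{28186 - 152 i \sqrt{13}}$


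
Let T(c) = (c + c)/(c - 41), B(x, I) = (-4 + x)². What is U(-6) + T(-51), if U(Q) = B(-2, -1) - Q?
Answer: 1983/46 ≈ 43.109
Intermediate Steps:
U(Q) = 36 - Q (U(Q) = (-4 - 2)² - Q = (-6)² - Q = 36 - Q)
T(c) = 2*c/(-41 + c) (T(c) = (2*c)/(-41 + c) = 2*c/(-41 + c))
U(-6) + T(-51) = (36 - 1*(-6)) + 2*(-51)/(-41 - 51) = (36 + 6) + 2*(-51)/(-92) = 42 + 2*(-51)*(-1/92) = 42 + 51/46 = 1983/46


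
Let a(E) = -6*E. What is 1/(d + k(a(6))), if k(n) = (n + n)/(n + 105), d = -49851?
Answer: -23/1146597 ≈ -2.0059e-5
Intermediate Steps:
k(n) = 2*n/(105 + n) (k(n) = (2*n)/(105 + n) = 2*n/(105 + n))
1/(d + k(a(6))) = 1/(-49851 + 2*(-6*6)/(105 - 6*6)) = 1/(-49851 + 2*(-36)/(105 - 36)) = 1/(-49851 + 2*(-36)/69) = 1/(-49851 + 2*(-36)*(1/69)) = 1/(-49851 - 24/23) = 1/(-1146597/23) = -23/1146597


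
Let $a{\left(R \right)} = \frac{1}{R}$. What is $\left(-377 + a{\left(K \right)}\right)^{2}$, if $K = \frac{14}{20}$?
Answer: $\frac{6911641}{49} \approx 1.4105 \cdot 10^{5}$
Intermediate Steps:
$K = \frac{7}{10}$ ($K = 14 \cdot \frac{1}{20} = \frac{7}{10} \approx 0.7$)
$\left(-377 + a{\left(K \right)}\right)^{2} = \left(-377 + \frac{1}{\frac{7}{10}}\right)^{2} = \left(-377 + \frac{10}{7}\right)^{2} = \left(- \frac{2629}{7}\right)^{2} = \frac{6911641}{49}$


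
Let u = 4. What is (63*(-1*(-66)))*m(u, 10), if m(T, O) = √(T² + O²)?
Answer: 8316*√29 ≈ 44783.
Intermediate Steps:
m(T, O) = √(O² + T²)
(63*(-1*(-66)))*m(u, 10) = (63*(-1*(-66)))*√(10² + 4²) = (63*66)*√(100 + 16) = 4158*√116 = 4158*(2*√29) = 8316*√29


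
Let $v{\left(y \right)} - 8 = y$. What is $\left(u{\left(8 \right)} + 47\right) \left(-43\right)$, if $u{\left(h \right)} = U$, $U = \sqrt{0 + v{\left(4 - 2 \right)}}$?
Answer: $-2021 - 43 \sqrt{10} \approx -2157.0$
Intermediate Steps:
$v{\left(y \right)} = 8 + y$
$U = \sqrt{10}$ ($U = \sqrt{0 + \left(8 + \left(4 - 2\right)\right)} = \sqrt{0 + \left(8 + 2\right)} = \sqrt{0 + 10} = \sqrt{10} \approx 3.1623$)
$u{\left(h \right)} = \sqrt{10}$
$\left(u{\left(8 \right)} + 47\right) \left(-43\right) = \left(\sqrt{10} + 47\right) \left(-43\right) = \left(47 + \sqrt{10}\right) \left(-43\right) = -2021 - 43 \sqrt{10}$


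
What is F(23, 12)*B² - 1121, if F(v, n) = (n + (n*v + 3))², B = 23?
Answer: 44795128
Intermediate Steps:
F(v, n) = (3 + n + n*v)² (F(v, n) = (n + (3 + n*v))² = (3 + n + n*v)²)
F(23, 12)*B² - 1121 = (3 + 12 + 12*23)²*23² - 1121 = (3 + 12 + 276)²*529 - 1121 = 291²*529 - 1121 = 84681*529 - 1121 = 44796249 - 1121 = 44795128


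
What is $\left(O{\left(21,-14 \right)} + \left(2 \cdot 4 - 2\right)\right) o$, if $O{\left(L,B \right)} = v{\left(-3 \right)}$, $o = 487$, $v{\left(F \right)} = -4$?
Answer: $974$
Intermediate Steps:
$O{\left(L,B \right)} = -4$
$\left(O{\left(21,-14 \right)} + \left(2 \cdot 4 - 2\right)\right) o = \left(-4 + \left(2 \cdot 4 - 2\right)\right) 487 = \left(-4 + \left(8 - 2\right)\right) 487 = \left(-4 + 6\right) 487 = 2 \cdot 487 = 974$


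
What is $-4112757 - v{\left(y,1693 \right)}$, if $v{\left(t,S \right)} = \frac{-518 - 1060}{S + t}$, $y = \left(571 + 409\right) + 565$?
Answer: $- \frac{6658552794}{1619} \approx -4.1128 \cdot 10^{6}$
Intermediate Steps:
$y = 1545$ ($y = 980 + 565 = 1545$)
$v{\left(t,S \right)} = - \frac{1578}{S + t}$
$-4112757 - v{\left(y,1693 \right)} = -4112757 - - \frac{1578}{1693 + 1545} = -4112757 - - \frac{1578}{3238} = -4112757 - \left(-1578\right) \frac{1}{3238} = -4112757 - - \frac{789}{1619} = -4112757 + \frac{789}{1619} = - \frac{6658552794}{1619}$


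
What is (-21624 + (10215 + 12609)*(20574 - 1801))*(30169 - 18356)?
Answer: 5061319163664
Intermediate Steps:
(-21624 + (10215 + 12609)*(20574 - 1801))*(30169 - 18356) = (-21624 + 22824*18773)*11813 = (-21624 + 428474952)*11813 = 428453328*11813 = 5061319163664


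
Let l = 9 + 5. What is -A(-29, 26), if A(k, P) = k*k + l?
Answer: -855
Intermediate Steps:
l = 14
A(k, P) = 14 + k**2 (A(k, P) = k*k + 14 = k**2 + 14 = 14 + k**2)
-A(-29, 26) = -(14 + (-29)**2) = -(14 + 841) = -1*855 = -855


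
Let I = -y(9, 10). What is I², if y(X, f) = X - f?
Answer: 1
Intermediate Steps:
I = 1 (I = -(9 - 1*10) = -(9 - 10) = -1*(-1) = 1)
I² = 1² = 1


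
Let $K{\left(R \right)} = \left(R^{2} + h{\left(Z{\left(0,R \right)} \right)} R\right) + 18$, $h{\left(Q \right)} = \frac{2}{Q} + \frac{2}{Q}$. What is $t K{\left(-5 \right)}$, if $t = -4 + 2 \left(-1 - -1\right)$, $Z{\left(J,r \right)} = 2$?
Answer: $-132$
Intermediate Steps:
$h{\left(Q \right)} = \frac{4}{Q}$
$K{\left(R \right)} = 18 + R^{2} + 2 R$ ($K{\left(R \right)} = \left(R^{2} + \frac{4}{2} R\right) + 18 = \left(R^{2} + 4 \cdot \frac{1}{2} R\right) + 18 = \left(R^{2} + 2 R\right) + 18 = 18 + R^{2} + 2 R$)
$t = -4$ ($t = -4 + 2 \left(-1 + 1\right) = -4 + 2 \cdot 0 = -4 + 0 = -4$)
$t K{\left(-5 \right)} = - 4 \left(18 + \left(-5\right)^{2} + 2 \left(-5\right)\right) = - 4 \left(18 + 25 - 10\right) = \left(-4\right) 33 = -132$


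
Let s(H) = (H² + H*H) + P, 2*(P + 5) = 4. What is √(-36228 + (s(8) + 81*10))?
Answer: I*√35293 ≈ 187.86*I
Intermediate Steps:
P = -3 (P = -5 + (½)*4 = -5 + 2 = -3)
s(H) = -3 + 2*H² (s(H) = (H² + H*H) - 3 = (H² + H²) - 3 = 2*H² - 3 = -3 + 2*H²)
√(-36228 + (s(8) + 81*10)) = √(-36228 + ((-3 + 2*8²) + 81*10)) = √(-36228 + ((-3 + 2*64) + 810)) = √(-36228 + ((-3 + 128) + 810)) = √(-36228 + (125 + 810)) = √(-36228 + 935) = √(-35293) = I*√35293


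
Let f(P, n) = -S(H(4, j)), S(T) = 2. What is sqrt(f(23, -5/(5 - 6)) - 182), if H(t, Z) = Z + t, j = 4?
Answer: 2*I*sqrt(46) ≈ 13.565*I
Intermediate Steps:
f(P, n) = -2 (f(P, n) = -1*2 = -2)
sqrt(f(23, -5/(5 - 6)) - 182) = sqrt(-2 - 182) = sqrt(-184) = 2*I*sqrt(46)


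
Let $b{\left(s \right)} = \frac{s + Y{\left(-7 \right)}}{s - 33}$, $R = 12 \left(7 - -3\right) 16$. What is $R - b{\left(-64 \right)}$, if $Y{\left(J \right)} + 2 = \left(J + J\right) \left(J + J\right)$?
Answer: $\frac{186370}{97} \approx 1921.3$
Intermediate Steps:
$Y{\left(J \right)} = -2 + 4 J^{2}$ ($Y{\left(J \right)} = -2 + \left(J + J\right) \left(J + J\right) = -2 + 2 J 2 J = -2 + 4 J^{2}$)
$R = 1920$ ($R = 12 \left(7 + 3\right) 16 = 12 \cdot 10 \cdot 16 = 120 \cdot 16 = 1920$)
$b{\left(s \right)} = \frac{194 + s}{-33 + s}$ ($b{\left(s \right)} = \frac{s - \left(2 - 4 \left(-7\right)^{2}\right)}{s - 33} = \frac{s + \left(-2 + 4 \cdot 49\right)}{-33 + s} = \frac{s + \left(-2 + 196\right)}{-33 + s} = \frac{s + 194}{-33 + s} = \frac{194 + s}{-33 + s}$)
$R - b{\left(-64 \right)} = 1920 - \frac{194 - 64}{-33 - 64} = 1920 - \frac{1}{-97} \cdot 130 = 1920 - \left(- \frac{1}{97}\right) 130 = 1920 - - \frac{130}{97} = 1920 + \frac{130}{97} = \frac{186370}{97}$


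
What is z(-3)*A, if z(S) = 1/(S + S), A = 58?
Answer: -29/3 ≈ -9.6667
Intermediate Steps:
z(S) = 1/(2*S)
z(-3)*A = ((½)/(-3))*58 = ((½)*(-⅓))*58 = -⅙*58 = -29/3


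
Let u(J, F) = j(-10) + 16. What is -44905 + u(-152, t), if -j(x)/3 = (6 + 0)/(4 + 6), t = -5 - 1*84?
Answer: -224454/5 ≈ -44891.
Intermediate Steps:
t = -89 (t = -5 - 84 = -89)
j(x) = -9/5 (j(x) = -3*(6 + 0)/(4 + 6) = -18/10 = -3*3/5 = -9/5)
u(J, F) = 71/5 (u(J, F) = -9/5 + 16 = 71/5)
-44905 + u(-152, t) = -44905 + 71/5 = -224454/5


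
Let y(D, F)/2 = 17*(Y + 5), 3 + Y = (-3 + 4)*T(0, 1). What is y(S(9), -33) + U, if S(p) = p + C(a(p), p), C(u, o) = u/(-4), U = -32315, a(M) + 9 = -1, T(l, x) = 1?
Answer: -32213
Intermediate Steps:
a(M) = -10 (a(M) = -9 - 1 = -10)
C(u, o) = -u/4 (C(u, o) = u*(-¼) = -u/4)
S(p) = 5/2 + p (S(p) = p - ¼*(-10) = p + 5/2 = 5/2 + p)
Y = -2 (Y = -3 + (-3 + 4)*1 = -3 + 1*1 = -3 + 1 = -2)
y(D, F) = 102 (y(D, F) = 2*(17*(-2 + 5)) = 2*(17*3) = 2*51 = 102)
y(S(9), -33) + U = 102 - 32315 = -32213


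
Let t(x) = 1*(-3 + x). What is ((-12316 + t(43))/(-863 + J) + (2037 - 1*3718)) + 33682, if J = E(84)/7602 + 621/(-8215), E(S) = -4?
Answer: 215700466787184/6737434349 ≈ 32015.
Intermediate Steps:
t(x) = -3 + x
J = -2376851/31225215 (J = -4/7602 + 621/(-8215) = -4*1/7602 + 621*(-1/8215) = -2/3801 - 621/8215 = -2376851/31225215 ≈ -0.076120)
((-12316 + t(43))/(-863 + J) + (2037 - 1*3718)) + 33682 = ((-12316 + (-3 + 43))/(-863 - 2376851/31225215) + (2037 - 1*3718)) + 33682 = ((-12316 + 40)/(-26949737396/31225215) + (2037 - 3718)) + 33682 = (-12276*(-31225215/26949737396) - 1681) + 33682 = (95830184835/6737434349 - 1681) + 33682 = -11229796955834/6737434349 + 33682 = 215700466787184/6737434349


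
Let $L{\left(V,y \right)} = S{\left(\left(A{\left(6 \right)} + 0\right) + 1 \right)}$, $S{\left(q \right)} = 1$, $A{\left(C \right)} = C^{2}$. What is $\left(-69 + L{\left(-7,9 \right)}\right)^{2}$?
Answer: $4624$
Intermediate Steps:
$L{\left(V,y \right)} = 1$
$\left(-69 + L{\left(-7,9 \right)}\right)^{2} = \left(-69 + 1\right)^{2} = \left(-68\right)^{2} = 4624$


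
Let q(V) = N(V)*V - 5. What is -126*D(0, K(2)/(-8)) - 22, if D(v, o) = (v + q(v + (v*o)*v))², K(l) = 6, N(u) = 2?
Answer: -3172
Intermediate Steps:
q(V) = -5 + 2*V (q(V) = 2*V - 5 = -5 + 2*V)
D(v, o) = (-5 + 3*v + 2*o*v²)² (D(v, o) = (v + (-5 + 2*(v + (v*o)*v)))² = (v + (-5 + 2*(v + (o*v)*v)))² = (v + (-5 + 2*(v + o*v²)))² = (v + (-5 + (2*v + 2*o*v²)))² = (v + (-5 + 2*v + 2*o*v²))² = (-5 + 3*v + 2*o*v²)²)
-126*D(0, K(2)/(-8)) - 22 = -126*(-5 + 0 + 2*0*(1 + (6/(-8))*0))² - 22 = -126*(-5 + 0 + 2*0*(1 + (6*(-⅛))*0))² - 22 = -126*(-5 + 0 + 2*0*(1 - ¾*0))² - 22 = -126*(-5 + 0 + 2*0*(1 + 0))² - 22 = -126*(-5 + 0 + 2*0*1)² - 22 = -126*(-5 + 0 + 0)² - 22 = -126*(-5)² - 22 = -126*25 - 22 = -3150 - 22 = -3172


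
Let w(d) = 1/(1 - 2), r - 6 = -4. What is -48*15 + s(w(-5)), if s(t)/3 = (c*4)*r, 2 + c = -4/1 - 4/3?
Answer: -896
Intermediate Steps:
r = 2 (r = 6 - 4 = 2)
c = -22/3 (c = -2 + (-4/1 - 4/3) = -2 + (-4*1 - 4*⅓) = -2 + (-4 - 4/3) = -2 - 16/3 = -22/3 ≈ -7.3333)
w(d) = -1 (w(d) = 1/(-1) = -1)
s(t) = -176 (s(t) = 3*(-22/3*4*2) = 3*(-88/3*2) = 3*(-176/3) = -176)
-48*15 + s(w(-5)) = -48*15 - 176 = -720 - 176 = -896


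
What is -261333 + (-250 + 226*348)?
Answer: -182935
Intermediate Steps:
-261333 + (-250 + 226*348) = -261333 + (-250 + 78648) = -261333 + 78398 = -182935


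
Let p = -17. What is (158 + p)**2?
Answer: 19881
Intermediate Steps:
(158 + p)**2 = (158 - 17)**2 = 141**2 = 19881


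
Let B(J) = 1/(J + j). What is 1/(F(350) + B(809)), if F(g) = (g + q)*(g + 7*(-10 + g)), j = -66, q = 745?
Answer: 743/2221087051 ≈ 3.3452e-7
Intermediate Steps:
B(J) = 1/(-66 + J) (B(J) = 1/(J - 66) = 1/(-66 + J))
F(g) = (-70 + 8*g)*(745 + g) (F(g) = (g + 745)*(g + 7*(-10 + g)) = (745 + g)*(g + (-70 + 7*g)) = (745 + g)*(-70 + 8*g) = (-70 + 8*g)*(745 + g))
1/(F(350) + B(809)) = 1/((-52150 + 8*350² + 5890*350) + 1/(-66 + 809)) = 1/((-52150 + 8*122500 + 2061500) + 1/743) = 1/((-52150 + 980000 + 2061500) + 1/743) = 1/(2989350 + 1/743) = 1/(2221087051/743) = 743/2221087051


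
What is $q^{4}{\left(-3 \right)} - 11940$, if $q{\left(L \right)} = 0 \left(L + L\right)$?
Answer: $-11940$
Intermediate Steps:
$q{\left(L \right)} = 0$ ($q{\left(L \right)} = 0 \cdot 2 L = 0$)
$q^{4}{\left(-3 \right)} - 11940 = 0^{4} - 11940 = 0 - 11940 = -11940$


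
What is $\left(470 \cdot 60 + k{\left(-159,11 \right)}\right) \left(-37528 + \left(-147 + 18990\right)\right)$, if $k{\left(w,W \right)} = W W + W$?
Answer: $-529383420$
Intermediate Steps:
$k{\left(w,W \right)} = W + W^{2}$ ($k{\left(w,W \right)} = W^{2} + W = W + W^{2}$)
$\left(470 \cdot 60 + k{\left(-159,11 \right)}\right) \left(-37528 + \left(-147 + 18990\right)\right) = \left(470 \cdot 60 + 11 \left(1 + 11\right)\right) \left(-37528 + \left(-147 + 18990\right)\right) = \left(28200 + 11 \cdot 12\right) \left(-37528 + 18843\right) = \left(28200 + 132\right) \left(-18685\right) = 28332 \left(-18685\right) = -529383420$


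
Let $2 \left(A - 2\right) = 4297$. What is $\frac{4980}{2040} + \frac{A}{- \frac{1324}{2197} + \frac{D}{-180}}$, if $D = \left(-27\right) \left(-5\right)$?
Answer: $- \frac{641565575}{404158} \approx -1587.4$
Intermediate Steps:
$D = 135$
$A = \frac{4301}{2}$ ($A = 2 + \frac{1}{2} \cdot 4297 = 2 + \frac{4297}{2} = \frac{4301}{2} \approx 2150.5$)
$\frac{4980}{2040} + \frac{A}{- \frac{1324}{2197} + \frac{D}{-180}} = \frac{4980}{2040} + \frac{4301}{2 \left(- \frac{1324}{2197} + \frac{135}{-180}\right)} = 4980 \cdot \frac{1}{2040} + \frac{4301}{2 \left(\left(-1324\right) \frac{1}{2197} + 135 \left(- \frac{1}{180}\right)\right)} = \frac{83}{34} + \frac{4301}{2 \left(- \frac{1324}{2197} - \frac{3}{4}\right)} = \frac{83}{34} + \frac{4301}{2 \left(- \frac{11887}{8788}\right)} = \frac{83}{34} + \frac{4301}{2} \left(- \frac{8788}{11887}\right) = \frac{83}{34} - \frac{18898594}{11887} = - \frac{641565575}{404158}$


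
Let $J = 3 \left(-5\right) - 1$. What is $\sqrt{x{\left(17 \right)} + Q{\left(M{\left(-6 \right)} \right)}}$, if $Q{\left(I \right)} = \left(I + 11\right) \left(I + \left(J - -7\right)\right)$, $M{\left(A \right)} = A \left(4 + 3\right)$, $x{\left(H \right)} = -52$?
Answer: $\sqrt{1529} \approx 39.102$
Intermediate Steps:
$J = -16$ ($J = -15 - 1 = -16$)
$M{\left(A \right)} = 7 A$ ($M{\left(A \right)} = A 7 = 7 A$)
$Q{\left(I \right)} = \left(-9 + I\right) \left(11 + I\right)$ ($Q{\left(I \right)} = \left(I + 11\right) \left(I - 9\right) = \left(11 + I\right) \left(I + \left(-16 + 7\right)\right) = \left(11 + I\right) \left(I - 9\right) = \left(11 + I\right) \left(-9 + I\right) = \left(-9 + I\right) \left(11 + I\right)$)
$\sqrt{x{\left(17 \right)} + Q{\left(M{\left(-6 \right)} \right)}} = \sqrt{-52 + \left(-99 + \left(7 \left(-6\right)\right)^{2} + 2 \cdot 7 \left(-6\right)\right)} = \sqrt{-52 + \left(-99 + \left(-42\right)^{2} + 2 \left(-42\right)\right)} = \sqrt{-52 - -1581} = \sqrt{-52 + 1581} = \sqrt{1529}$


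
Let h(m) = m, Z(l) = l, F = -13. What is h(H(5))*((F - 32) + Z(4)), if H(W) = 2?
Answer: -82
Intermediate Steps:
h(H(5))*((F - 32) + Z(4)) = 2*((-13 - 32) + 4) = 2*(-45 + 4) = 2*(-41) = -82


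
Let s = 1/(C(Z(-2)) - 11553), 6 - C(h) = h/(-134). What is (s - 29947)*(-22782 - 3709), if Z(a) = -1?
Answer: 1227512494435917/1547299 ≈ 7.9333e+8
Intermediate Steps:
C(h) = 6 + h/134 (C(h) = 6 - h/(-134) = 6 - h*(-1)/134 = 6 - (-1)*h/134 = 6 + h/134)
s = -134/1547299 (s = 1/((6 + (1/134)*(-1)) - 11553) = 1/((6 - 1/134) - 11553) = 1/(803/134 - 11553) = 1/(-1547299/134) = -134/1547299 ≈ -8.6603e-5)
(s - 29947)*(-22782 - 3709) = (-134/1547299 - 29947)*(-22782 - 3709) = -46336963287/1547299*(-26491) = 1227512494435917/1547299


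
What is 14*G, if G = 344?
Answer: 4816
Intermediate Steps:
14*G = 14*344 = 4816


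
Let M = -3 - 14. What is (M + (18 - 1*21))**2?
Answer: 400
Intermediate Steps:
M = -17
(M + (18 - 1*21))**2 = (-17 + (18 - 1*21))**2 = (-17 + (18 - 21))**2 = (-17 - 3)**2 = (-20)**2 = 400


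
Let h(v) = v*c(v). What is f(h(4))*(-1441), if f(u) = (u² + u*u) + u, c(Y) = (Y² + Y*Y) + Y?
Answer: -59968656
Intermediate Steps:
c(Y) = Y + 2*Y² (c(Y) = (Y² + Y²) + Y = 2*Y² + Y = Y + 2*Y²)
h(v) = v²*(1 + 2*v) (h(v) = v*(v*(1 + 2*v)) = v²*(1 + 2*v))
f(u) = u + 2*u² (f(u) = (u² + u²) + u = 2*u² + u = u + 2*u²)
f(h(4))*(-1441) = ((4²*(1 + 2*4))*(1 + 2*(4²*(1 + 2*4))))*(-1441) = ((16*(1 + 8))*(1 + 2*(16*(1 + 8))))*(-1441) = ((16*9)*(1 + 2*(16*9)))*(-1441) = (144*(1 + 2*144))*(-1441) = (144*(1 + 288))*(-1441) = (144*289)*(-1441) = 41616*(-1441) = -59968656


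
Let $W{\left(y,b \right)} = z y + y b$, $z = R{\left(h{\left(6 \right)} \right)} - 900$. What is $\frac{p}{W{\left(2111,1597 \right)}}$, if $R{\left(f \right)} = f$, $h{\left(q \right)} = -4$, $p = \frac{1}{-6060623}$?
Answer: $- \frac{1}{8866224781029} \approx -1.1279 \cdot 10^{-13}$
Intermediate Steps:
$p = - \frac{1}{6060623} \approx -1.65 \cdot 10^{-7}$
$z = -904$ ($z = -4 - 900 = -904$)
$W{\left(y,b \right)} = - 904 y + b y$ ($W{\left(y,b \right)} = - 904 y + y b = - 904 y + b y$)
$\frac{p}{W{\left(2111,1597 \right)}} = - \frac{1}{6060623 \cdot 2111 \left(-904 + 1597\right)} = - \frac{1}{6060623 \cdot 2111 \cdot 693} = - \frac{1}{6060623 \cdot 1462923} = \left(- \frac{1}{6060623}\right) \frac{1}{1462923} = - \frac{1}{8866224781029}$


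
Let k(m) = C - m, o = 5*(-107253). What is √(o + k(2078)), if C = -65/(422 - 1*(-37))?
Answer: I*√12602074602/153 ≈ 733.72*I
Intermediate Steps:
C = -65/459 (C = -65/(422 + 37) = -65/459 ≈ -0.14161)
o = -536265
k(m) = -65/459 - m
√(o + k(2078)) = √(-536265 + (-65/459 - 1*2078)) = √(-536265 + (-65/459 - 2078)) = √(-536265 - 953867/459) = √(-247099502/459) = I*√12602074602/153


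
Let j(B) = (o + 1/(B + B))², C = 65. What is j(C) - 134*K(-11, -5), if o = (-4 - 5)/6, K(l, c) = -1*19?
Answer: 10766259/4225 ≈ 2548.2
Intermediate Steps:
K(l, c) = -19
o = -3/2 (o = -9*⅙ = -3/2 ≈ -1.5000)
j(B) = (-3/2 + 1/(2*B))² (j(B) = (-3/2 + 1/(B + B))² = (-3/2 + 1/(2*B))²)
j(C) - 134*K(-11, -5) = (¼)*(1 - 3*65)²/65² - 134*(-19) = (¼)*(1/4225)*(1 - 195)² + 2546 = (¼)*(1/4225)*(-194)² + 2546 = (¼)*(1/4225)*37636 + 2546 = 9409/4225 + 2546 = 10766259/4225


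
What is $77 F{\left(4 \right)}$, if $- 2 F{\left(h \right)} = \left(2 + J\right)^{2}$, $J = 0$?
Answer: $-154$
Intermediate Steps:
$F{\left(h \right)} = -2$ ($F{\left(h \right)} = - \frac{\left(2 + 0\right)^{2}}{2} = - \frac{2^{2}}{2} = \left(- \frac{1}{2}\right) 4 = -2$)
$77 F{\left(4 \right)} = 77 \left(-2\right) = -154$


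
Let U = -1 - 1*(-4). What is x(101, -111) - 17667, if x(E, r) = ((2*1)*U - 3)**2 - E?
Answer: -17759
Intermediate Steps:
U = 3 (U = -1 + 4 = 3)
x(E, r) = 9 - E (x(E, r) = ((2*1)*3 - 3)**2 - E = (2*3 - 3)**2 - E = (6 - 3)**2 - E = 3**2 - E = 9 - E)
x(101, -111) - 17667 = (9 - 1*101) - 17667 = (9 - 101) - 17667 = -92 - 17667 = -17759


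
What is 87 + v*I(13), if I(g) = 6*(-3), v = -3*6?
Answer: 411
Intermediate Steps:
v = -18
I(g) = -18
87 + v*I(13) = 87 - 18*(-18) = 87 + 324 = 411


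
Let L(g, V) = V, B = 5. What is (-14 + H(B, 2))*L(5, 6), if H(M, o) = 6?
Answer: -48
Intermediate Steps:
(-14 + H(B, 2))*L(5, 6) = (-14 + 6)*6 = -8*6 = -48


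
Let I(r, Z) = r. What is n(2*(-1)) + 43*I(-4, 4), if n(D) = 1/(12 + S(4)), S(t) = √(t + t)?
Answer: -5845/34 - √2/68 ≈ -171.93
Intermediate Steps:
S(t) = √2*√t (S(t) = √(2*t) = √2*√t)
n(D) = 1/(12 + 2*√2) (n(D) = 1/(12 + √2*√4) = 1/(12 + √2*2) = 1/(12 + 2*√2))
n(2*(-1)) + 43*I(-4, 4) = (3/34 - √2/68) + 43*(-4) = (3/34 - √2/68) - 172 = -5845/34 - √2/68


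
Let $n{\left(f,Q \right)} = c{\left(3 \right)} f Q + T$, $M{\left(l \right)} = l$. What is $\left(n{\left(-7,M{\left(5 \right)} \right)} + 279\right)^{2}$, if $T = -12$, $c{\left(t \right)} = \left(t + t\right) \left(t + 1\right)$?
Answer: $328329$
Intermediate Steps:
$c{\left(t \right)} = 2 t \left(1 + t\right)$
$n{\left(f,Q \right)} = -12 + 24 Q f$ ($n{\left(f,Q \right)} = 2 \cdot 3 \left(1 + 3\right) f Q - 12 = 2 \cdot 3 \cdot 4 f Q - 12 = 24 f Q - 12 = 24 Q f - 12 = -12 + 24 Q f$)
$\left(n{\left(-7,M{\left(5 \right)} \right)} + 279\right)^{2} = \left(\left(-12 + 24 \cdot 5 \left(-7\right)\right) + 279\right)^{2} = \left(\left(-12 - 840\right) + 279\right)^{2} = \left(-852 + 279\right)^{2} = \left(-573\right)^{2} = 328329$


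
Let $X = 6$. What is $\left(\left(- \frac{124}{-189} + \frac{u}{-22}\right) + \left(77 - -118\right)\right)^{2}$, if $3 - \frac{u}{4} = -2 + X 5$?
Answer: $\frac{173238255961}{4322241} \approx 40081.0$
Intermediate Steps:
$u = -100$ ($u = 12 - 4 \left(-2 + 6 \cdot 5\right) = 12 - 4 \left(-2 + 30\right) = 12 - 112 = -100$)
$\left(\left(- \frac{124}{-189} + \frac{u}{-22}\right) + \left(77 - -118\right)\right)^{2} = \left(\left(- \frac{124}{-189} - \frac{100}{-22}\right) + \left(77 - -118\right)\right)^{2} = \left(\left(\left(-124\right) \left(- \frac{1}{189}\right) - - \frac{50}{11}\right) + \left(77 + 118\right)\right)^{2} = \left(\left(\frac{124}{189} + \frac{50}{11}\right) + 195\right)^{2} = \left(\frac{10814}{2079} + 195\right)^{2} = \left(\frac{416219}{2079}\right)^{2} = \frac{173238255961}{4322241}$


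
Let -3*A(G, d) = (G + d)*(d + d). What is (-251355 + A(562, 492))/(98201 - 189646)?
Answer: 597067/91445 ≈ 6.5292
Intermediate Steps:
A(G, d) = -2*d*(G + d)/3 (A(G, d) = -(G + d)*(d + d)/3 = -(G + d)*2*d/3 = -2*d*(G + d)/3)
(-251355 + A(562, 492))/(98201 - 189646) = (-251355 - ⅔*492*(562 + 492))/(98201 - 189646) = (-251355 - ⅔*492*1054)/(-91445) = (-251355 - 345712)*(-1/91445) = -597067*(-1/91445) = 597067/91445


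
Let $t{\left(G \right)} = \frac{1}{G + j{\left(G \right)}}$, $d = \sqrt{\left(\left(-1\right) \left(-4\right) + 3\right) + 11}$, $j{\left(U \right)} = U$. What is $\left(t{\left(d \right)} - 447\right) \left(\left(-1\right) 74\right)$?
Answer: $33078 - \frac{37 \sqrt{2}}{6} \approx 33069.0$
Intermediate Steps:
$d = 3 \sqrt{2}$ ($d = \sqrt{\left(4 + 3\right) + 11} = \sqrt{7 + 11} = \sqrt{18} = 3 \sqrt{2} \approx 4.2426$)
$t{\left(G \right)} = \frac{1}{2 G}$ ($t{\left(G \right)} = \frac{1}{G + G} = \frac{1}{2 G}$)
$\left(t{\left(d \right)} - 447\right) \left(\left(-1\right) 74\right) = \left(\frac{1}{2 \cdot 3 \sqrt{2}} - 447\right) \left(\left(-1\right) 74\right) = \left(\frac{\frac{1}{6} \sqrt{2}}{2} - 447\right) \left(-74\right) = \left(\frac{\sqrt{2}}{12} - 447\right) \left(-74\right) = \left(-447 + \frac{\sqrt{2}}{12}\right) \left(-74\right) = 33078 - \frac{37 \sqrt{2}}{6}$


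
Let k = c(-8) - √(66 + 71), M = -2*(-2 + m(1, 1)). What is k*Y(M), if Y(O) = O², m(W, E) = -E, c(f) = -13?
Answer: -468 - 36*√137 ≈ -889.37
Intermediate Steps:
M = 6 (M = -2*(-2 - 1*1) = -2*(-2 - 1) = -2*(-3) = 6)
k = -13 - √137 (k = -13 - √(66 + 71) = -13 - √137 ≈ -24.705)
k*Y(M) = (-13 - √137)*6² = (-13 - √137)*36 = -468 - 36*√137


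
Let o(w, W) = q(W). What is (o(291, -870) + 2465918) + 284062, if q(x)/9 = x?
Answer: 2742150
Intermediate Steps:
q(x) = 9*x
o(w, W) = 9*W
(o(291, -870) + 2465918) + 284062 = (9*(-870) + 2465918) + 284062 = (-7830 + 2465918) + 284062 = 2458088 + 284062 = 2742150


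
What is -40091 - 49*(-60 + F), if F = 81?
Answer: -41120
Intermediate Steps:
-40091 - 49*(-60 + F) = -40091 - 49*(-60 + 81) = -40091 - 49*21 = -40091 - 1*1029 = -40091 - 1029 = -41120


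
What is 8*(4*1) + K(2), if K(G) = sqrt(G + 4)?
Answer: 32 + sqrt(6) ≈ 34.449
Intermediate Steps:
K(G) = sqrt(4 + G)
8*(4*1) + K(2) = 8*(4*1) + sqrt(4 + 2) = 8*4 + sqrt(6) = 32 + sqrt(6)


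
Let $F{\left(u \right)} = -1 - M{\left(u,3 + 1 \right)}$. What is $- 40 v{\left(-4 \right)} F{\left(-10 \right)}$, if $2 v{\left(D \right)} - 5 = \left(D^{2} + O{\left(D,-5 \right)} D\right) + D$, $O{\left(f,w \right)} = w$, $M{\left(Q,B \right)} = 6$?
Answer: $5180$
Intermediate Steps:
$F{\left(u \right)} = -7$ ($F{\left(u \right)} = -1 - 6 = -7$)
$v{\left(D \right)} = \frac{5}{2} + \frac{D^{2}}{2} - 2 D$ ($v{\left(D \right)} = \frac{5}{2} + \frac{\left(D^{2} - 5 D\right) + D}{2} = \frac{5}{2} + \frac{D^{2} - 4 D}{2} = \frac{5}{2} + \left(\frac{D^{2}}{2} - 2 D\right) = \frac{5}{2} + \frac{D^{2}}{2} - 2 D$)
$- 40 v{\left(-4 \right)} F{\left(-10 \right)} = - 40 \left(\frac{5}{2} + \frac{\left(-4\right)^{2}}{2} - -8\right) \left(-7\right) = - 40 \left(\frac{5}{2} + \frac{1}{2} \cdot 16 + 8\right) \left(-7\right) = - 40 \left(\frac{5}{2} + 8 + 8\right) \left(-7\right) = \left(-40\right) \frac{37}{2} \left(-7\right) = \left(-740\right) \left(-7\right) = 5180$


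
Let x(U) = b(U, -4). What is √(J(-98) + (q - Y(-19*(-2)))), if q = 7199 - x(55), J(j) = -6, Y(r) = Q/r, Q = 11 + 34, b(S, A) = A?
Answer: √10390758/38 ≈ 84.828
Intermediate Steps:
x(U) = -4
Q = 45
Y(r) = 45/r
q = 7203 (q = 7199 - 1*(-4) = 7199 + 4 = 7203)
√(J(-98) + (q - Y(-19*(-2)))) = √(-6 + (7203 - 45/((-19*(-2))))) = √(-6 + (7203 - 45/38)) = √(-6 + 273669/38) = √(273441/38) = √10390758/38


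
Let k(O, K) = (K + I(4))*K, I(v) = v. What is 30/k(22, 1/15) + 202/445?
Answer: 3016072/27145 ≈ 111.11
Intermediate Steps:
k(O, K) = K*(4 + K) (k(O, K) = (K + 4)*K = (4 + K)*K = K*(4 + K))
30/k(22, 1/15) + 202/445 = 30/(((4 + 1/15)/15)) + 202/445 = 30/(((4 + 1/15)/15)) + 202*(1/445) = 30/(((1/15)*(61/15))) + 202/445 = 30/(61/225) + 202/445 = 30*(225/61) + 202/445 = 6750/61 + 202/445 = 3016072/27145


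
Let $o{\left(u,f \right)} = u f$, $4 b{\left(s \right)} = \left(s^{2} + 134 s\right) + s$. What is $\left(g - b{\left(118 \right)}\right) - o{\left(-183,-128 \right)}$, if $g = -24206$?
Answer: $- \frac{110187}{2} \approx -55094.0$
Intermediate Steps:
$b{\left(s \right)} = \frac{s^{2}}{4} + \frac{135 s}{4}$ ($b{\left(s \right)} = \frac{\left(s^{2} + 134 s\right) + s}{4} = \frac{s^{2} + 135 s}{4} = \frac{s^{2}}{4} + \frac{135 s}{4}$)
$o{\left(u,f \right)} = f u$
$\left(g - b{\left(118 \right)}\right) - o{\left(-183,-128 \right)} = \left(-24206 - \frac{1}{4} \cdot 118 \left(135 + 118\right)\right) - \left(-128\right) \left(-183\right) = \left(-24206 - \frac{1}{4} \cdot 118 \cdot 253\right) - 23424 = \left(-24206 - \frac{14927}{2}\right) - 23424 = - \frac{63339}{2} - 23424 = - \frac{110187}{2}$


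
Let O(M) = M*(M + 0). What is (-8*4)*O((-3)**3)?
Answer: -23328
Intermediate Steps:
O(M) = M**2 (O(M) = M*M = M**2)
(-8*4)*O((-3)**3) = (-8*4)*((-3)**3)**2 = -32*(-27)**2 = -32*729 = -23328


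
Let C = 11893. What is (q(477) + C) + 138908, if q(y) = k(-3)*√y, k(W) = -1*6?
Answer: 150801 - 18*√53 ≈ 1.5067e+5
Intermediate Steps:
k(W) = -6
q(y) = -6*√y
(q(477) + C) + 138908 = (-18*√53 + 11893) + 138908 = (11893 - 18*√53) + 138908 = 150801 - 18*√53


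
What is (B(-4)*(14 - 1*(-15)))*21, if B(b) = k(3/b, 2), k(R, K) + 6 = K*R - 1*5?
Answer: -15225/2 ≈ -7612.5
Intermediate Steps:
k(R, K) = -11 + K*R (k(R, K) = -6 + (K*R - 1*5) = -6 + (K*R - 5) = -6 + (-5 + K*R) = -11 + K*R)
B(b) = -11 + 6/b (B(b) = -11 + 2*(3/b) = -11 + 6/b)
(B(-4)*(14 - 1*(-15)))*21 = ((-11 + 6/(-4))*(14 - 1*(-15)))*21 = ((-11 + 6*(-1/4))*(14 + 15))*21 = ((-11 - 3/2)*29)*21 = -25/2*29*21 = -725/2*21 = -15225/2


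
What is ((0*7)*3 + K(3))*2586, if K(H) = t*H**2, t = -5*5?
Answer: -581850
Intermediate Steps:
t = -25
K(H) = -25*H**2
((0*7)*3 + K(3))*2586 = ((0*7)*3 - 25*3**2)*2586 = (0*3 - 25*9)*2586 = (0 - 225)*2586 = -225*2586 = -581850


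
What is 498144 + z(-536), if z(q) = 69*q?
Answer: 461160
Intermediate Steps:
498144 + z(-536) = 498144 + 69*(-536) = 498144 - 36984 = 461160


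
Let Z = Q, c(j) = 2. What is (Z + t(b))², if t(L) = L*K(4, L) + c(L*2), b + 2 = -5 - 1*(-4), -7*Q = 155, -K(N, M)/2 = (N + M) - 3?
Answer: 50625/49 ≈ 1033.2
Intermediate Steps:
K(N, M) = 6 - 2*M - 2*N (K(N, M) = -2*((N + M) - 3) = -2*((M + N) - 3) = -2*(-3 + M + N) = 6 - 2*M - 2*N)
Q = -155/7 (Q = -⅐*155 = -155/7 ≈ -22.143)
Z = -155/7 ≈ -22.143
b = -3 (b = -2 + (-5 - 1*(-4)) = -2 + (-5 + 4) = -2 - 1 = -3)
t(L) = 2 + L*(-2 - 2*L) (t(L) = L*(6 - 2*L - 2*4) + 2 = L*(6 - 2*L - 8) + 2 = L*(-2 - 2*L) + 2 = 2 + L*(-2 - 2*L))
(Z + t(b))² = (-155/7 + (2 - 2*(-3)*(1 - 3)))² = (-155/7 + (2 - 2*(-3)*(-2)))² = (-155/7 + (2 - 12))² = (-155/7 - 10)² = (-225/7)² = 50625/49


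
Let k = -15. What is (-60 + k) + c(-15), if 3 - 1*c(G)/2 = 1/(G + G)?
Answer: -1034/15 ≈ -68.933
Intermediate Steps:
c(G) = 6 - 1/G (c(G) = 6 - 2/(G + G) = 6 - 2*1/(2*G) = 6 - 1/G)
(-60 + k) + c(-15) = (-60 - 15) + (6 - 1/(-15)) = -75 + (6 - 1*(-1/15)) = -75 + (6 + 1/15) = -75 + 91/15 = -1034/15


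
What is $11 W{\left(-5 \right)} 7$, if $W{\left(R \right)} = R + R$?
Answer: $-770$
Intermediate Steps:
$W{\left(R \right)} = 2 R$
$11 W{\left(-5 \right)} 7 = 11 \cdot 2 \left(-5\right) 7 = 11 \left(-10\right) 7 = \left(-110\right) 7 = -770$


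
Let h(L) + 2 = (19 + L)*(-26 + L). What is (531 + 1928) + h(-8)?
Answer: 2083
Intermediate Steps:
h(L) = -2 + (-26 + L)*(19 + L) (h(L) = -2 + (19 + L)*(-26 + L) = -2 + (-26 + L)*(19 + L))
(531 + 1928) + h(-8) = (531 + 1928) + (-496 + (-8)² - 7*(-8)) = 2459 + (-496 + 64 + 56) = 2459 - 376 = 2083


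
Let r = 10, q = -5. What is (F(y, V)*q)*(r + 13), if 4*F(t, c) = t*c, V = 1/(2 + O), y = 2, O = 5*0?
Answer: -115/4 ≈ -28.750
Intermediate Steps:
O = 0
V = 1/2 (V = 1/(2 + 0) = 1/2 ≈ 0.50000)
F(t, c) = c*t/4 (F(t, c) = (t*c)/4 = (c*t)/4 = c*t/4)
(F(y, V)*q)*(r + 13) = (((1/4)*(1/2)*2)*(-5))*(10 + 13) = ((1/4)*(-5))*23 = -5/4*23 = -115/4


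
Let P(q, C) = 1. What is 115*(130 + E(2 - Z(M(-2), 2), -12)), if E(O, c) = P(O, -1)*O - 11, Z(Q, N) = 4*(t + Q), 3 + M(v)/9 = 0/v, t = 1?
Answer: 25875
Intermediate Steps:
M(v) = -27 (M(v) = -27 + 9*(0/v) = -27 + 9*0 = -27 + 0 = -27)
Z(Q, N) = 4 + 4*Q (Z(Q, N) = 4*(1 + Q) = 4 + 4*Q)
E(O, c) = -11 + O (E(O, c) = 1*O - 11 = O - 11 = -11 + O)
115*(130 + E(2 - Z(M(-2), 2), -12)) = 115*(130 + (-11 + (2 - (4 + 4*(-27))))) = 115*(130 + (-11 + (2 - (4 - 108)))) = 115*(130 + (-11 + (2 - 1*(-104)))) = 115*(130 + (-11 + (2 + 104))) = 115*(130 + (-11 + 106)) = 115*(130 + 95) = 115*225 = 25875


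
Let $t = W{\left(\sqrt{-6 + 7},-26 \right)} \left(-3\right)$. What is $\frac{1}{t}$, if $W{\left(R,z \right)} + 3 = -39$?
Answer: $\frac{1}{126} \approx 0.0079365$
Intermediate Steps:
$W{\left(R,z \right)} = -42$ ($W{\left(R,z \right)} = -3 - 39 = -42$)
$t = 126$ ($t = \left(-42\right) \left(-3\right) = 126$)
$\frac{1}{t} = \frac{1}{126}$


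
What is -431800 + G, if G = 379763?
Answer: -52037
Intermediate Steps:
-431800 + G = -431800 + 379763 = -52037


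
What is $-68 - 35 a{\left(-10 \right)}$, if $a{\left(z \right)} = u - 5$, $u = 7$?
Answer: $-138$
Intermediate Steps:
$a{\left(z \right)} = 2$ ($a{\left(z \right)} = 7 - 5 = 2$)
$-68 - 35 a{\left(-10 \right)} = -68 - 70 = -138$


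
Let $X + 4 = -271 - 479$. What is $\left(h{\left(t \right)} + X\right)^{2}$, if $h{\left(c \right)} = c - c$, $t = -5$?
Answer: $568516$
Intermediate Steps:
$h{\left(c \right)} = 0$
$X = -754$ ($X = -4 - 750 = -754$)
$\left(h{\left(t \right)} + X\right)^{2} = \left(0 - 754\right)^{2} = \left(-754\right)^{2} = 568516$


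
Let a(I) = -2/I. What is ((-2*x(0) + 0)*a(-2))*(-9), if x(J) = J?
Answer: 0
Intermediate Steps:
((-2*x(0) + 0)*a(-2))*(-9) = ((-2*0 + 0)*(-2/(-2)))*(-9) = ((0 + 0)*(-2*(-½)))*(-9) = (0*1)*(-9) = 0*(-9) = 0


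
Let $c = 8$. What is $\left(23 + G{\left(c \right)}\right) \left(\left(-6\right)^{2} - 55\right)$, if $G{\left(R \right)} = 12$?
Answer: $-665$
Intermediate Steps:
$\left(23 + G{\left(c \right)}\right) \left(\left(-6\right)^{2} - 55\right) = \left(23 + 12\right) \left(\left(-6\right)^{2} - 55\right) = 35 \left(36 - 55\right) = 35 \left(-19\right) = -665$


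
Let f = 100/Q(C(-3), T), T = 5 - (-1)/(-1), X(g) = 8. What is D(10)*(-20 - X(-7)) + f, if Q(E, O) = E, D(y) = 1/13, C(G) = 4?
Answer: 297/13 ≈ 22.846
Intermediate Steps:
D(y) = 1/13
T = 4 (T = 5 - (-1)*(-1) = 5 - 1*1 = 5 - 1 = 4)
f = 25 (f = 100/4 = 100*(¼) = 25)
D(10)*(-20 - X(-7)) + f = (-20 - 1*8)/13 + 25 = (-20 - 8)/13 + 25 = (1/13)*(-28) + 25 = -28/13 + 25 = 297/13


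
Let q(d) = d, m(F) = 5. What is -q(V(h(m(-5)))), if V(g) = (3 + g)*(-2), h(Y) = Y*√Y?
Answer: 6 + 10*√5 ≈ 28.361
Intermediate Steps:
h(Y) = Y^(3/2)
V(g) = -6 - 2*g
-q(V(h(m(-5)))) = -(-6 - 10*√5) = 6 + 10*√5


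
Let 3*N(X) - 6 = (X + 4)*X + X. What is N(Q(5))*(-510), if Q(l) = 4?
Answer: -7140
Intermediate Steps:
N(X) = 2 + X/3 + X*(4 + X)/3 (N(X) = 2 + ((X + 4)*X + X)/3 = 2 + ((4 + X)*X + X)/3 = 2 + (X*(4 + X) + X)/3 = 2 + (X + X*(4 + X))/3 = 2 + (X/3 + X*(4 + X)/3) = 2 + X/3 + X*(4 + X)/3)
N(Q(5))*(-510) = (2 + (⅓)*4² + (5/3)*4)*(-510) = (2 + (⅓)*16 + 20/3)*(-510) = (2 + 16/3 + 20/3)*(-510) = 14*(-510) = -7140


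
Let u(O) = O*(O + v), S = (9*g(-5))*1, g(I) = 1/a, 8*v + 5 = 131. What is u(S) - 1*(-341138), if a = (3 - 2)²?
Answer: 1365443/4 ≈ 3.4136e+5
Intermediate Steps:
v = 63/4 (v = -5/8 + (⅛)*131 = -5/8 + 131/8 = 63/4 ≈ 15.750)
a = 1 (a = 1² = 1)
g(I) = 1 (g(I) = 1/1 = 1)
S = 9 (S = (9*1)*1 = 9*1 = 9)
u(O) = O*(63/4 + O) (u(O) = O*(O + 63/4) = O*(63/4 + O))
u(S) - 1*(-341138) = (¼)*9*(63 + 4*9) - 1*(-341138) = (¼)*9*(63 + 36) + 341138 = (¼)*9*99 + 341138 = 891/4 + 341138 = 1365443/4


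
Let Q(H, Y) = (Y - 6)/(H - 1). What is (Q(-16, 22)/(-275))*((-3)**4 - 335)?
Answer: -4064/4675 ≈ -0.86930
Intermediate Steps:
Q(H, Y) = (-6 + Y)/(-1 + H)
(Q(-16, 22)/(-275))*((-3)**4 - 335) = (((-6 + 22)/(-1 - 16))/(-275))*((-3)**4 - 335) = ((16/(-17))*(-1/275))*(81 - 335) = (-1/17*16*(-1/275))*(-254) = -16/17*(-1/275)*(-254) = (16/4675)*(-254) = -4064/4675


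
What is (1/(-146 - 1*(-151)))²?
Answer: 1/25 ≈ 0.040000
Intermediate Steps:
(1/(-146 - 1*(-151)))² = (1/(-146 + 151))² = (1/5)² = (⅕)² = 1/25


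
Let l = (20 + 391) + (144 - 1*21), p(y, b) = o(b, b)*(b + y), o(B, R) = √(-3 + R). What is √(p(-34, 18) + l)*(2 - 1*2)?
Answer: 0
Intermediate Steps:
p(y, b) = √(-3 + b)*(b + y)
l = 534 (l = 411 + (144 - 21) = 411 + 123 = 534)
√(p(-34, 18) + l)*(2 - 1*2) = √(√(-3 + 18)*(18 - 34) + 534)*(2 - 1*2) = √(√15*(-16) + 534)*(2 - 2) = √(-16*√15 + 534)*0 = √(534 - 16*√15)*0 = 0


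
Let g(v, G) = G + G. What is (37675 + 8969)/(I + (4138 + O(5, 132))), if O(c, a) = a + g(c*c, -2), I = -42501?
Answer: -15548/12745 ≈ -1.2199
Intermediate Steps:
g(v, G) = 2*G
O(c, a) = -4 + a (O(c, a) = a + 2*(-2) = a - 4 = -4 + a)
(37675 + 8969)/(I + (4138 + O(5, 132))) = (37675 + 8969)/(-42501 + (4138 + (-4 + 132))) = 46644/(-42501 + (4138 + 128)) = 46644/(-42501 + 4266) = 46644/(-38235) = 46644*(-1/38235) = -15548/12745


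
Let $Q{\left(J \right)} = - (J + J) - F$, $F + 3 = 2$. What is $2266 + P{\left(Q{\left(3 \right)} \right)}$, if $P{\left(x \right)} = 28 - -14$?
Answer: $2308$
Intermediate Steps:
$F = -1$ ($F = -3 + 2 = -1$)
$Q{\left(J \right)} = 1 - 2 J$ ($Q{\left(J \right)} = - (J + J) - -1 = - 2 J + 1 = 1 - 2 J$)
$P{\left(x \right)} = 42$ ($P{\left(x \right)} = 28 + 14 = 42$)
$2266 + P{\left(Q{\left(3 \right)} \right)} = 2266 + 42 = 2308$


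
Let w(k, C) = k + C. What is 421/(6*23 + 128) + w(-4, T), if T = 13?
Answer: 2815/266 ≈ 10.583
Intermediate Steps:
w(k, C) = C + k
421/(6*23 + 128) + w(-4, T) = 421/(6*23 + 128) + (13 - 4) = 421/(138 + 128) + 9 = 421/266 + 9 = 2815/266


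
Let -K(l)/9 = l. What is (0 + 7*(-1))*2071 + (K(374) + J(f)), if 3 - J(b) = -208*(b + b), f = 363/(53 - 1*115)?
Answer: -629164/31 ≈ -20296.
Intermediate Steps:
K(l) = -9*l
f = -363/62 (f = 363/(53 - 115) = 363/(-62) = 363*(-1/62) = -363/62 ≈ -5.8548)
J(b) = 3 + 416*b (J(b) = 3 - (-208)*(b + b) = 3 - (-208)*2*b = 3 - (-416)*b = 3 + 416*b)
(0 + 7*(-1))*2071 + (K(374) + J(f)) = (0 + 7*(-1))*2071 + (-9*374 + (3 + 416*(-363/62))) = (0 - 7)*2071 + (-3366 + (3 - 75504/31)) = -7*2071 + (-3366 - 75411/31) = -14497 - 179757/31 = -629164/31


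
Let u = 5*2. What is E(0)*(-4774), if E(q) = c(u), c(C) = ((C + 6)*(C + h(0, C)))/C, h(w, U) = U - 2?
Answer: -687456/5 ≈ -1.3749e+5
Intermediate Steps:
h(w, U) = -2 + U
u = 10
c(C) = (-2 + 2*C)*(6 + C)/C (c(C) = ((C + 6)*(C + (-2 + C)))/C = ((6 + C)*(-2 + 2*C))/C = ((-2 + 2*C)*(6 + C))/C = (-2 + 2*C)*(6 + C)/C)
E(q) = 144/5 (E(q) = 10 - 12/10 + 2*10 = 10 - 12*⅒ + 20 = 10 - 6/5 + 20 = 144/5)
E(0)*(-4774) = (144/5)*(-4774) = -687456/5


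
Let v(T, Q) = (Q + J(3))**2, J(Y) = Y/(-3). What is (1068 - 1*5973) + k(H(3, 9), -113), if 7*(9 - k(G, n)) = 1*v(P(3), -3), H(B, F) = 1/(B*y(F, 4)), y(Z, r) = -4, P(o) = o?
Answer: -34288/7 ≈ -4898.3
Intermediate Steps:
J(Y) = -Y/3 (J(Y) = Y*(-1/3) = -Y/3)
v(T, Q) = (-1 + Q)**2 (v(T, Q) = (Q - 1/3*3)**2 = (Q - 1)**2 = (-1 + Q)**2)
H(B, F) = -1/(4*B) (H(B, F) = 1/(B*(-4)) = 1/(-4*B) = -1/(4*B))
k(G, n) = 47/7 (k(G, n) = 9 - (-1 - 3)**2/7 = 9 - (-4)**2/7 = 9 - 16/7 = 47/7)
(1068 - 1*5973) + k(H(3, 9), -113) = (1068 - 1*5973) + 47/7 = (1068 - 5973) + 47/7 = -4905 + 47/7 = -34288/7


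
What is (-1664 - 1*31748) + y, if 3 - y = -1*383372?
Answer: 349963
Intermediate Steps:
y = 383375 (y = 3 - (-1)*383372 = 3 - 1*(-383372) = 3 + 383372 = 383375)
(-1664 - 1*31748) + y = (-1664 - 1*31748) + 383375 = (-1664 - 31748) + 383375 = -33412 + 383375 = 349963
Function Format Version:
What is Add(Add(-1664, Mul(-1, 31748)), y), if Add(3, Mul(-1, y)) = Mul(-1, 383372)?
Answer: 349963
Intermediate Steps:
y = 383375 (y = Add(3, Mul(-1, Mul(-1, 383372))) = Add(3, Mul(-1, -383372)) = Add(3, 383372) = 383375)
Add(Add(-1664, Mul(-1, 31748)), y) = Add(Add(-1664, Mul(-1, 31748)), 383375) = Add(Add(-1664, -31748), 383375) = Add(-33412, 383375) = 349963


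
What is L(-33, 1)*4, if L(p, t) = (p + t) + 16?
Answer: -64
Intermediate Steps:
L(p, t) = 16 + p + t
L(-33, 1)*4 = (16 - 33 + 1)*4 = -16*4 = -64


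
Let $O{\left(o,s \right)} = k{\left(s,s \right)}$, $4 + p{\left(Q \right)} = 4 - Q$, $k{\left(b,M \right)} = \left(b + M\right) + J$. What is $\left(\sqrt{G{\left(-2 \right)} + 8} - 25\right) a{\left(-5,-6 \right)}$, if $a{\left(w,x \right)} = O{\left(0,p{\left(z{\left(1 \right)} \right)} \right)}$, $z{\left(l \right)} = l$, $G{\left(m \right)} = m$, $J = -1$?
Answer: $75 - 3 \sqrt{6} \approx 67.651$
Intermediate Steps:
$k{\left(b,M \right)} = -1 + M + b$ ($k{\left(b,M \right)} = \left(b + M\right) - 1 = \left(M + b\right) - 1 = -1 + M + b$)
$p{\left(Q \right)} = - Q$ ($p{\left(Q \right)} = -4 - \left(-4 + Q\right) = - Q$)
$O{\left(o,s \right)} = -1 + 2 s$ ($O{\left(o,s \right)} = -1 + s + s = -1 + 2 s$)
$a{\left(w,x \right)} = -3$ ($a{\left(w,x \right)} = -1 + 2 \left(\left(-1\right) 1\right) = -1 + 2 \left(-1\right) = -1 - 2 = -3$)
$\left(\sqrt{G{\left(-2 \right)} + 8} - 25\right) a{\left(-5,-6 \right)} = \left(\sqrt{-2 + 8} - 25\right) \left(-3\right) = \left(\sqrt{6} - 25\right) \left(-3\right) = \left(-25 + \sqrt{6}\right) \left(-3\right) = 75 - 3 \sqrt{6}$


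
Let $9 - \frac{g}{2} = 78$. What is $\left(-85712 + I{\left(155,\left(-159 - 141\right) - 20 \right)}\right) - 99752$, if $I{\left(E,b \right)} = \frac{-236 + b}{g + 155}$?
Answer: $- \frac{3153444}{17} \approx -1.855 \cdot 10^{5}$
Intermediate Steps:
$g = -138$ ($g = 18 - 156 = -138$)
$I{\left(E,b \right)} = - \frac{236}{17} + \frac{b}{17}$ ($I{\left(E,b \right)} = \frac{-236 + b}{-138 + 155} = \frac{-236 + b}{17} = \left(-236 + b\right) \frac{1}{17} = - \frac{236}{17} + \frac{b}{17}$)
$\left(-85712 + I{\left(155,\left(-159 - 141\right) - 20 \right)}\right) - 99752 = \left(-85712 + \left(- \frac{236}{17} + \frac{\left(-159 - 141\right) - 20}{17}\right)\right) - 99752 = \left(-85712 + \left(- \frac{236}{17} + \frac{-300 - 20}{17}\right)\right) - 99752 = \left(-85712 + \left(- \frac{236}{17} + \frac{1}{17} \left(-320\right)\right)\right) - 99752 = \left(-85712 - \frac{556}{17}\right) - 99752 = - \frac{1457660}{17} - 99752 = - \frac{3153444}{17}$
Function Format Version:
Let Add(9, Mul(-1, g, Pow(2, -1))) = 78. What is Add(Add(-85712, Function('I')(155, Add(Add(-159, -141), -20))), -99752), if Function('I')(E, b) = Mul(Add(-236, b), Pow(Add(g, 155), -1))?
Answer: Rational(-3153444, 17) ≈ -1.8550e+5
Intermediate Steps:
g = -138 (g = Add(18, Mul(-2, 78)) = Add(18, -156) = -138)
Function('I')(E, b) = Add(Rational(-236, 17), Mul(Rational(1, 17), b)) (Function('I')(E, b) = Mul(Add(-236, b), Pow(Add(-138, 155), -1)) = Mul(Add(-236, b), Pow(17, -1)) = Mul(Add(-236, b), Rational(1, 17)) = Add(Rational(-236, 17), Mul(Rational(1, 17), b)))
Add(Add(-85712, Function('I')(155, Add(Add(-159, -141), -20))), -99752) = Add(Add(-85712, Add(Rational(-236, 17), Mul(Rational(1, 17), Add(Add(-159, -141), -20)))), -99752) = Add(Add(-85712, Add(Rational(-236, 17), Mul(Rational(1, 17), Add(-300, -20)))), -99752) = Add(Add(-85712, Add(Rational(-236, 17), Mul(Rational(1, 17), -320))), -99752) = Add(Add(-85712, Add(Rational(-236, 17), Rational(-320, 17))), -99752) = Add(Add(-85712, Rational(-556, 17)), -99752) = Add(Rational(-1457660, 17), -99752) = Rational(-3153444, 17)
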